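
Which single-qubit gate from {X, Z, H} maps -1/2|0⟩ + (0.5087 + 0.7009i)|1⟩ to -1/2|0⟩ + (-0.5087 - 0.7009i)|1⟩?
Z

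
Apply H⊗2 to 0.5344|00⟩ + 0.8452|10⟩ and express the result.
0.6898|00⟩ + 0.6898|01⟩ - 0.1554|10⟩ - 0.1554|11⟩

H⊗2 gives amp(|y⟩) = (1/2) Σ_x (−1)^(x·y) amp(|x⟩), where x·y is the number of positions in which both x and y have a 1.
|00⟩: (0.5344 + 0.8452)/2 = 0.6898
|01⟩: (0.5344 + 0.8452)/2 = 0.6898
|10⟩: (0.5344 - 0.8452)/2 = -0.1554
|11⟩: (0.5344 - 0.8452)/2 = -0.1554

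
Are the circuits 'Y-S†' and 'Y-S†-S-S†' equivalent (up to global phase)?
Yes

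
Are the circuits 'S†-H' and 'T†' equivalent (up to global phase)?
No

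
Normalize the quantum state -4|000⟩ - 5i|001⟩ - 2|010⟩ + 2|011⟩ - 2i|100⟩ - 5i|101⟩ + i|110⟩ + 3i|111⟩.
-0.4264|000⟩ - 0.533i|001⟩ - 0.2132|010⟩ + 0.2132|011⟩ - 0.2132i|100⟩ - 0.533i|101⟩ + 0.1066i|110⟩ + 0.3198i|111⟩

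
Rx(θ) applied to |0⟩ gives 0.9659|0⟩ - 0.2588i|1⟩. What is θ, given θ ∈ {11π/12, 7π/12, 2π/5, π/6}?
π/6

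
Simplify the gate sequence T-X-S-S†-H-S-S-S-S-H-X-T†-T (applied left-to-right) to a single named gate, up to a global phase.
T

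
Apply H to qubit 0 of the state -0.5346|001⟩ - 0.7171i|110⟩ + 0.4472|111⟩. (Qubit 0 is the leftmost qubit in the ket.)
-0.378|001⟩ - 0.5071i|010⟩ + 0.3162|011⟩ - 0.378|101⟩ + 0.5071i|110⟩ - 0.3162|111⟩

H on qubit 0 mixes each pair of kets that differ only in qubit 0: amplitudes (a, b) of (|…0…⟩, |…1…⟩) become ((a + b)/√2, (a − b)/√2). Kets absent from the input have amplitude 0.
(|001⟩, |101⟩): (a, b) = (-0.5346, 0) → (-0.378, -0.378)
(|010⟩, |110⟩): (a, b) = (0, -0.7171i) → (-0.5071i, 0.5071i)
(|011⟩, |111⟩): (a, b) = (0, 0.4472) → (0.3162, -0.3162)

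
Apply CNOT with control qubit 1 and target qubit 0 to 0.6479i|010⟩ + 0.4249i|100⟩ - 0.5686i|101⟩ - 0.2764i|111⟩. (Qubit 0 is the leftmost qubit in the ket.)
-0.2764i|011⟩ + 0.4249i|100⟩ - 0.5686i|101⟩ + 0.6479i|110⟩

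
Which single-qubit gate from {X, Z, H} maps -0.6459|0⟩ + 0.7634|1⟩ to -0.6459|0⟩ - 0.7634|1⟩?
Z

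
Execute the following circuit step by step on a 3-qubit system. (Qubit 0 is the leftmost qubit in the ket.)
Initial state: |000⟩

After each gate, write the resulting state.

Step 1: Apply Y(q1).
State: i|010⟩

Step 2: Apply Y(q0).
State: -|110⟩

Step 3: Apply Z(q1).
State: |110⟩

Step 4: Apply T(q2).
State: |110⟩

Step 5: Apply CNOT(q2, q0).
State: |110⟩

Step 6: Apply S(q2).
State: |110⟩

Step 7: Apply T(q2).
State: |110⟩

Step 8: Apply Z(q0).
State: -|110⟩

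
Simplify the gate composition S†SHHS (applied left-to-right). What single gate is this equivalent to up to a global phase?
S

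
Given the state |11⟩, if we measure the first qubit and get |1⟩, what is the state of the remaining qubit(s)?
|1⟩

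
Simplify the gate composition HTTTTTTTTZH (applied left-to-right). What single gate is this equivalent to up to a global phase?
X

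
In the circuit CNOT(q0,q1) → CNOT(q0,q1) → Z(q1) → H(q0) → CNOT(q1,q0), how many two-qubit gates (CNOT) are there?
3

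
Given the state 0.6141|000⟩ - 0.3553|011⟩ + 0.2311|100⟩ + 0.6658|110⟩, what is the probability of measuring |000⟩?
0.3771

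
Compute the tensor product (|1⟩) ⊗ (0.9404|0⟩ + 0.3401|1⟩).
0.9404|10⟩ + 0.3401|11⟩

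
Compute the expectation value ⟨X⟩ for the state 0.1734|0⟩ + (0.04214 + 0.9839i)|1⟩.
0.01461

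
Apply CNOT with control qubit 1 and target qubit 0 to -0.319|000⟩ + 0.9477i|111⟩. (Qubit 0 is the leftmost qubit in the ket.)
-0.319|000⟩ + 0.9477i|011⟩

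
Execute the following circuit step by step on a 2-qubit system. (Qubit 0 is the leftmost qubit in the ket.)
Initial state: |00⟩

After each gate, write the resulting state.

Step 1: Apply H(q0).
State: 1/√2|00⟩ + 1/√2|10⟩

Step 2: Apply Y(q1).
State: (1/√2)i|01⟩ + (1/√2)i|11⟩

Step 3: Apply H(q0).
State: i|01⟩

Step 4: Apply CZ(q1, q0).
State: i|01⟩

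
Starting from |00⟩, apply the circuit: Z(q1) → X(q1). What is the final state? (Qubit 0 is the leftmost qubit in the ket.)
|01⟩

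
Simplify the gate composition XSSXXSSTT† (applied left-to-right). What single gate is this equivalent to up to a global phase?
X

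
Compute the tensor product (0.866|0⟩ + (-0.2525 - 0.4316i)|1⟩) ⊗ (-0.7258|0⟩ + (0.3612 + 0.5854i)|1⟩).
-0.6285|00⟩ + (0.3128 + 0.507i)|01⟩ + (0.1833 + 0.3133i)|10⟩ + (0.1615 - 0.3037i)|11⟩

amp(|b₁b₂…⟩) = product of the factor amplitudes for bits b₁, b₂, …; only kets whose every factor amplitude is nonzero survive.
|00⟩: (0.866)(-0.7258) = -0.6285
|01⟩: (0.866)(0.3612 + 0.5854i) = (0.3128 + 0.507i)
|10⟩: (-0.2525 - 0.4316i)(-0.7258) = (0.1833 + 0.3133i)
|11⟩: (-0.2525 - 0.4316i)(0.3612 + 0.5854i) = (0.1615 - 0.3037i)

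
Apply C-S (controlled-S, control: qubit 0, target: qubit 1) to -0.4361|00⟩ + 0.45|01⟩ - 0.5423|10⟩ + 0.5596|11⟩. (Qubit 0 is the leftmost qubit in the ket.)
-0.4361|00⟩ + 0.45|01⟩ - 0.5423|10⟩ + 0.5596i|11⟩

C-S leaves the control-|0⟩ kets |00⟩, |01⟩ unchanged and applies S to qubit 1 on the control-|1⟩ pair (|10⟩, |11⟩).
S = [[1, 0], [0, i]].
With a = amp(|10⟩) = -0.5423 and b = amp(|11⟩) = 0.5596:
new amp(|10⟩) = (1)·a = -0.5423
new amp(|11⟩) = (i)·b = 0.5596i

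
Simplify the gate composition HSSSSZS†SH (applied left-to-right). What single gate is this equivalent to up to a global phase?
X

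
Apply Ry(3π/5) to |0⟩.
0.5878|0⟩ + 0.809|1⟩

Ry(3π/5) = [[cos(θ/2), −sin(θ/2)], [sin(θ/2), cos(θ/2)]]; θ = 3π/5, cos(θ/2) ≈ 0.587785, sin(θ/2) ≈ 0.809017.
With a = amp(|0⟩) = 1 and b = amp(|1⟩) = 0:
new amp(|0⟩) = (0.587785)·a + (-0.809017)·b = 0.5878
new amp(|1⟩) = (0.809017)·a + (0.587785)·b = 0.809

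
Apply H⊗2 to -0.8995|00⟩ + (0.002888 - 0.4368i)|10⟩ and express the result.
(-0.4483 - 0.2184i)|00⟩ + (-0.4483 - 0.2184i)|01⟩ + (-0.4512 + 0.2184i)|10⟩ + (-0.4512 + 0.2184i)|11⟩

H⊗2 gives amp(|y⟩) = (1/2) Σ_x (−1)^(x·y) amp(|x⟩), where x·y is the number of positions in which both x and y have a 1.
|00⟩: (-0.8995 + (0.002888 - 0.4368i))/2 = (-0.4483 - 0.2184i)
|01⟩: (-0.8995 + (0.002888 - 0.4368i))/2 = (-0.4483 - 0.2184i)
|10⟩: (-0.8995 - (0.002888 - 0.4368i))/2 = (-0.4512 + 0.2184i)
|11⟩: (-0.8995 - (0.002888 - 0.4368i))/2 = (-0.4512 + 0.2184i)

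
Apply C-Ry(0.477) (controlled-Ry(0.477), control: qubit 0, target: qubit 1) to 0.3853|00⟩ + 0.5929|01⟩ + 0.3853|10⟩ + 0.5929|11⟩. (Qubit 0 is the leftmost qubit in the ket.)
0.3853|00⟩ + 0.5929|01⟩ + 0.2343|10⟩ + 0.6671|11⟩

C-Ry(0.477) leaves the control-|0⟩ kets |00⟩, |01⟩ unchanged and applies Ry(0.477) to qubit 1 on the control-|1⟩ pair (|10⟩, |11⟩).
Ry(0.477) = [[cos(θ/2), −sin(θ/2)], [sin(θ/2), cos(θ/2)]]; θ = 0.477, cos(θ/2) ≈ 0.971693, sin(θ/2) ≈ 0.236245.
With a = amp(|10⟩) = 0.3853 and b = amp(|11⟩) = 0.5929:
new amp(|10⟩) = (0.971693)·a + (-0.236245)·b = 0.2343
new amp(|11⟩) = (0.236245)·a + (0.971693)·b = 0.6671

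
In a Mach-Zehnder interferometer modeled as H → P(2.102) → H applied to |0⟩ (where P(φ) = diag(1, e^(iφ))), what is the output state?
(0.2467 + 0.4311i)|0⟩ + (0.7533 - 0.4311i)|1⟩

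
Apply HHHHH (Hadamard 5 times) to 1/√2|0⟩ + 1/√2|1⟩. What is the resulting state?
|0⟩

H² = I, so H^5 = H: a single Hadamard. With (a, b) = (1/√2, 1/√2), H gives ((a + b)/√2, (a − b)/√2) = (1, 0).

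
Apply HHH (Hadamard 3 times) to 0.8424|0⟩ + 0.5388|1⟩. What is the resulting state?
0.9767|0⟩ + 0.2147|1⟩

H² = I, so H^3 = H: a single Hadamard. With (a, b) = (0.8424, 0.5388), H gives ((a + b)/√2, (a − b)/√2) = (0.9767, 0.2147).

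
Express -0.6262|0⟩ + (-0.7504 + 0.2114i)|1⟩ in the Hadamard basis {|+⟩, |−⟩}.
(-0.9734 + 0.1495i)|+⟩ + (0.08782 - 0.1495i)|−⟩

With |ψ⟩ = α|0⟩ + β|1⟩, the Hadamard-basis coefficients are ⟨+|ψ⟩ = (α + β)/√2 and ⟨−|ψ⟩ = (α − β)/√2.
Here α = -0.6262, β = (-0.7504 + 0.2114i): (α + β)/√2 = (-0.9734 + 0.1495i), (α − β)/√2 = (0.08782 - 0.1495i).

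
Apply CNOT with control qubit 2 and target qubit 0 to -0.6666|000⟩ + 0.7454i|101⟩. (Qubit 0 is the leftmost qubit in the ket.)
-0.6666|000⟩ + 0.7454i|001⟩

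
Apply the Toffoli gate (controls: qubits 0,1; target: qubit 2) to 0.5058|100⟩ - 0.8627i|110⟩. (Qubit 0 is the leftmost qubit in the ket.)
0.5058|100⟩ - 0.8627i|111⟩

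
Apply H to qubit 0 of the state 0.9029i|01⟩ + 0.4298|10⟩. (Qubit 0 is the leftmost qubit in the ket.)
0.3039|00⟩ + 0.6384i|01⟩ - 0.3039|10⟩ + 0.6384i|11⟩

H on qubit 0 mixes each pair of kets that differ only in qubit 0: amplitudes (a, b) of (|…0…⟩, |…1…⟩) become ((a + b)/√2, (a − b)/√2). Kets absent from the input have amplitude 0.
(|00⟩, |10⟩): (a, b) = (0, 0.4298) → (0.3039, -0.3039)
(|01⟩, |11⟩): (a, b) = (0.9029i, 0) → (0.6384i, 0.6384i)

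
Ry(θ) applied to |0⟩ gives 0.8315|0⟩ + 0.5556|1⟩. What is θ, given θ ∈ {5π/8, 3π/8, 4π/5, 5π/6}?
3π/8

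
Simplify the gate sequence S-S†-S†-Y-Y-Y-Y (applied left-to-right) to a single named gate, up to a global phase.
S†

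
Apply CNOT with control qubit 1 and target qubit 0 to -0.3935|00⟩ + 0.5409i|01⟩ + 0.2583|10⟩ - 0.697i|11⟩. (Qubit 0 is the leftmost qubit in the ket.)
-0.3935|00⟩ - 0.697i|01⟩ + 0.2583|10⟩ + 0.5409i|11⟩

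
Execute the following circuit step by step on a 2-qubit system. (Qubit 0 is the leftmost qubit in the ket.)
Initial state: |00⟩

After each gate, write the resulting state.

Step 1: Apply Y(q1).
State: i|01⟩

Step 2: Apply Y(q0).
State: -|11⟩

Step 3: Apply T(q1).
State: (-1/√2 - (1/√2)i)|11⟩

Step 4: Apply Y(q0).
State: (-1/√2 + (1/√2)i)|01⟩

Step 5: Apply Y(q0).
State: (-1/√2 - (1/√2)i)|11⟩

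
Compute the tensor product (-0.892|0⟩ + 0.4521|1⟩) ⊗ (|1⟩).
-0.892|01⟩ + 0.4521|11⟩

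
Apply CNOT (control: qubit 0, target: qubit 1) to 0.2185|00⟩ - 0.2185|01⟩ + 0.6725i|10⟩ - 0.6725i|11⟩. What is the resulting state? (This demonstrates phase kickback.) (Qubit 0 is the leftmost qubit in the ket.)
0.2185|00⟩ - 0.2185|01⟩ - 0.6725i|10⟩ + 0.6725i|11⟩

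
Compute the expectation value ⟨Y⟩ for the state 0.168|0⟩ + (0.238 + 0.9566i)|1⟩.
0.3214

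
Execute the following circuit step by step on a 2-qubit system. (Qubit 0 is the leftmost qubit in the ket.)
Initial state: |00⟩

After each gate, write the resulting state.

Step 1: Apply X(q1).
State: |01⟩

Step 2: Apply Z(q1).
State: -|01⟩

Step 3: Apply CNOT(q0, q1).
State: -|01⟩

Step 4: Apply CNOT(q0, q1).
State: -|01⟩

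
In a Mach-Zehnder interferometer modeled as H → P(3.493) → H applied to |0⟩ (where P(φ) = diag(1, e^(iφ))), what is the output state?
(0.03056 - 0.1721i)|0⟩ + (0.9694 + 0.1721i)|1⟩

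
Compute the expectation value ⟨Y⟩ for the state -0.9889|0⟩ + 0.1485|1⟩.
0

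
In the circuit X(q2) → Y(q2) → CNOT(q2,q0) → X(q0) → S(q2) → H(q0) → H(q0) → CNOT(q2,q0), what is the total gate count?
8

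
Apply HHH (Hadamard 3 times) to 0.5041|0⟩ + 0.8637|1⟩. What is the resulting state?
0.9672|0⟩ - 0.2543|1⟩

H² = I, so H^3 = H: a single Hadamard. With (a, b) = (0.5041, 0.8637), H gives ((a + b)/√2, (a − b)/√2) = (0.9672, -0.2543).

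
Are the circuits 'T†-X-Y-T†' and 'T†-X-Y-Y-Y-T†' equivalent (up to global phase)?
Yes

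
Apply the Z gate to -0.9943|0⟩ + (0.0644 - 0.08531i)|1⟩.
-0.9943|0⟩ + (-0.0644 + 0.08531i)|1⟩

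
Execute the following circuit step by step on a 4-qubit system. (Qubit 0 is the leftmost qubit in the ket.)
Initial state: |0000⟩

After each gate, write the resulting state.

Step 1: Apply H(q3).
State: 1/√2|0000⟩ + 1/√2|0001⟩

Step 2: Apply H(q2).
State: 1/2|0000⟩ + 1/2|0001⟩ + 1/2|0010⟩ + 1/2|0011⟩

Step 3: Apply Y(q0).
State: (1/2)i|1000⟩ + (1/2)i|1001⟩ + (1/2)i|1010⟩ + (1/2)i|1011⟩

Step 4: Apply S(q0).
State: -1/2|1000⟩ - 1/2|1001⟩ - 1/2|1010⟩ - 1/2|1011⟩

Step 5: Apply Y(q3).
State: (1/2)i|1000⟩ - (1/2)i|1001⟩ + (1/2)i|1010⟩ - (1/2)i|1011⟩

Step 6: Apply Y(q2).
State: 1/2|1000⟩ - 1/2|1001⟩ - 1/2|1010⟩ + 1/2|1011⟩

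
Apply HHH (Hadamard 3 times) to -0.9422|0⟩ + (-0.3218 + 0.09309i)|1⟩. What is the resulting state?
(-0.8938 + 0.06582i)|0⟩ + (-0.4387 - 0.06582i)|1⟩

H² = I, so H^3 = H: a single Hadamard. With (a, b) = (-0.9422, (-0.3218 + 0.09309i)), H gives ((a + b)/√2, (a − b)/√2) = ((-0.8938 + 0.06582i), (-0.4387 - 0.06582i)).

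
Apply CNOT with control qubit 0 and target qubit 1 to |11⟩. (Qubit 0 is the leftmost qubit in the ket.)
|10⟩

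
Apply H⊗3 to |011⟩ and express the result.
1/√8|000⟩ - 1/√8|001⟩ - 1/√8|010⟩ + 1/√8|011⟩ + 1/√8|100⟩ - 1/√8|101⟩ - 1/√8|110⟩ + 1/√8|111⟩

H⊗3 gives amp(|y⟩) = (1/2√2) Σ_x (−1)^(x·y) amp(|x⟩), where x·y is the number of positions in which both x and y have a 1.
|000⟩: (1)/(2√2) = 1/√8
|001⟩: (-1)/(2√2) = -1/√8
|010⟩: (-1)/(2√2) = -1/√8
|011⟩: (1)/(2√2) = 1/√8
|100⟩: (1)/(2√2) = 1/√8
|101⟩: (-1)/(2√2) = -1/√8
|110⟩: (-1)/(2√2) = -1/√8
|111⟩: (1)/(2√2) = 1/√8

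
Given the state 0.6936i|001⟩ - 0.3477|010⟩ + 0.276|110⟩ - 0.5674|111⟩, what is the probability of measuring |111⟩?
0.3219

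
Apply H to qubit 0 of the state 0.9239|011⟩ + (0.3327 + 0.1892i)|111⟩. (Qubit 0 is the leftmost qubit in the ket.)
(0.8886 + 0.1338i)|011⟩ + (0.418 - 0.1338i)|111⟩

H on qubit 0 mixes each pair of kets that differ only in qubit 0: amplitudes (a, b) of (|…0…⟩, |…1…⟩) become ((a + b)/√2, (a − b)/√2). Kets absent from the input have amplitude 0.
(|011⟩, |111⟩): (a, b) = (0.9239, (0.3327 + 0.1892i)) → ((0.8886 + 0.1338i), (0.418 - 0.1338i))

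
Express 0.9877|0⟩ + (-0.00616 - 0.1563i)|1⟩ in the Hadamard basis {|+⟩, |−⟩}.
(0.6941 - 0.1105i)|+⟩ + (0.7028 + 0.1105i)|−⟩

With |ψ⟩ = α|0⟩ + β|1⟩, the Hadamard-basis coefficients are ⟨+|ψ⟩ = (α + β)/√2 and ⟨−|ψ⟩ = (α − β)/√2.
Here α = 0.9877, β = (-0.00616 - 0.1563i): (α + β)/√2 = (0.6941 - 0.1105i), (α − β)/√2 = (0.7028 + 0.1105i).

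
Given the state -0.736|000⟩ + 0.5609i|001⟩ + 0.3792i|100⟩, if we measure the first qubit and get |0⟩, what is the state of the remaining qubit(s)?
-0.7954|00⟩ + 0.6061i|01⟩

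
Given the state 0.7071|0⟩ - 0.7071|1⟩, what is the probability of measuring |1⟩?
0.5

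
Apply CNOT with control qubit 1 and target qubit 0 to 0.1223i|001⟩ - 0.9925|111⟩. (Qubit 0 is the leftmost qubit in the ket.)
0.1223i|001⟩ - 0.9925|011⟩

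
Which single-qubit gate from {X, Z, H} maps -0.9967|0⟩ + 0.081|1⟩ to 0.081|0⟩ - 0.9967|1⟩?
X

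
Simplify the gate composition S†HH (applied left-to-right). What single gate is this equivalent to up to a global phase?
S†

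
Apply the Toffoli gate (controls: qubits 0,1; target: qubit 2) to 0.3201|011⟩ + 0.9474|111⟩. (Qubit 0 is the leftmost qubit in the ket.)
0.3201|011⟩ + 0.9474|110⟩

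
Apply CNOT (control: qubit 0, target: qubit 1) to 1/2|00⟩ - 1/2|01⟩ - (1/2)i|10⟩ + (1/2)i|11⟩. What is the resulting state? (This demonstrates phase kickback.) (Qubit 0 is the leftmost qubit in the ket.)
1/2|00⟩ - 1/2|01⟩ + (1/2)i|10⟩ - (1/2)i|11⟩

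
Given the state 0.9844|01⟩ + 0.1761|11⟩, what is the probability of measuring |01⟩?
0.969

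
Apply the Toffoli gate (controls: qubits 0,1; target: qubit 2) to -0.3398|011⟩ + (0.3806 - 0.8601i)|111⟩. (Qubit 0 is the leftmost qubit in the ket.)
-0.3398|011⟩ + (0.3806 - 0.8601i)|110⟩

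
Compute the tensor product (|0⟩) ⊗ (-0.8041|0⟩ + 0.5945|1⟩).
-0.8041|00⟩ + 0.5945|01⟩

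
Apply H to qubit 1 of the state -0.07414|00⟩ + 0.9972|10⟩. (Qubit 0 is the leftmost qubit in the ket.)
-0.05242|00⟩ - 0.05242|01⟩ + 0.7051|10⟩ + 0.7051|11⟩

H on qubit 1 mixes each pair of kets that differ only in qubit 1: amplitudes (a, b) of (|…0…⟩, |…1…⟩) become ((a + b)/√2, (a − b)/√2). Kets absent from the input have amplitude 0.
(|00⟩, |01⟩): (a, b) = (-0.07414, 0) → (-0.05242, -0.05242)
(|10⟩, |11⟩): (a, b) = (0.9972, 0) → (0.7051, 0.7051)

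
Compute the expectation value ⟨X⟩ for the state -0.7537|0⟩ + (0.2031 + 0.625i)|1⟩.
-0.3062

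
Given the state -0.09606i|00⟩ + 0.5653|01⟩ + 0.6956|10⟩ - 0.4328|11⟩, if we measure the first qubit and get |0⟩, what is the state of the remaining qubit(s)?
-0.1675i|0⟩ + 0.9859|1⟩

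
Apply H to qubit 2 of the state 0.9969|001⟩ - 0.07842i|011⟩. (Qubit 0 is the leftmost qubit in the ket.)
0.7049|000⟩ - 0.7049|001⟩ - 0.05545i|010⟩ + 0.05545i|011⟩

H on qubit 2 mixes each pair of kets that differ only in qubit 2: amplitudes (a, b) of (|…0…⟩, |…1…⟩) become ((a + b)/√2, (a − b)/√2). Kets absent from the input have amplitude 0.
(|000⟩, |001⟩): (a, b) = (0, 0.9969) → (0.7049, -0.7049)
(|010⟩, |011⟩): (a, b) = (0, -0.07842i) → (-0.05545i, 0.05545i)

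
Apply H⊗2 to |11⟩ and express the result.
1/2|00⟩ - 1/2|01⟩ - 1/2|10⟩ + 1/2|11⟩

H⊗2 gives amp(|y⟩) = (1/2) Σ_x (−1)^(x·y) amp(|x⟩), where x·y is the number of positions in which both x and y have a 1.
|00⟩: (1)/2 = 1/2
|01⟩: (-1)/2 = -1/2
|10⟩: (-1)/2 = -1/2
|11⟩: (1)/2 = 1/2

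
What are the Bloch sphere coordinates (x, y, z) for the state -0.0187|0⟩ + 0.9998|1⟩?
(-0.03739, 0, -0.9993)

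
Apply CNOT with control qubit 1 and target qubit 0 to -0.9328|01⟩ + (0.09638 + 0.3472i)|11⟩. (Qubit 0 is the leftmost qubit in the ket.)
(0.09638 + 0.3472i)|01⟩ - 0.9328|11⟩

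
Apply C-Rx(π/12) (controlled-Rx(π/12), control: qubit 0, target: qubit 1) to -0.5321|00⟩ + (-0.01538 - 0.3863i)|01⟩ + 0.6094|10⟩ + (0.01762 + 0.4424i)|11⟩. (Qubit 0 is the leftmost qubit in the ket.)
-0.5321|00⟩ + (-0.01538 - 0.3863i)|01⟩ + (0.6619 - 0.0023i)|10⟩ + (0.01747 + 0.3591i)|11⟩

C-Rx(π/12) leaves the control-|0⟩ kets |00⟩, |01⟩ unchanged and applies Rx(π/12) to qubit 1 on the control-|1⟩ pair (|10⟩, |11⟩).
Rx(π/12) = [[cos(θ/2), −i·sin(θ/2)], [−i·sin(θ/2), cos(θ/2)]]; θ = π/12, cos(θ/2) ≈ 0.991445, sin(θ/2) ≈ 0.130526.
With a = amp(|10⟩) = 0.6094 and b = amp(|11⟩) = (0.01762 + 0.4424i):
new amp(|10⟩) = (0.991445)·a + (-0.130526i)·b = (0.6619 - 0.0023i)
new amp(|11⟩) = (-0.130526i)·a + (0.991445)·b = (0.01747 + 0.3591i)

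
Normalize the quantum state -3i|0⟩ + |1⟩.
-0.9487i|0⟩ + 0.3162|1⟩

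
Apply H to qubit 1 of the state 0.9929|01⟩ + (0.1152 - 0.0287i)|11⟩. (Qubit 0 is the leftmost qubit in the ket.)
0.7021|00⟩ - 0.7021|01⟩ + (0.08146 - 0.02029i)|10⟩ + (-0.08146 + 0.02029i)|11⟩

H on qubit 1 mixes each pair of kets that differ only in qubit 1: amplitudes (a, b) of (|…0…⟩, |…1…⟩) become ((a + b)/√2, (a − b)/√2). Kets absent from the input have amplitude 0.
(|00⟩, |01⟩): (a, b) = (0, 0.9929) → (0.7021, -0.7021)
(|10⟩, |11⟩): (a, b) = (0, (0.1152 - 0.0287i)) → ((0.08146 - 0.02029i), (-0.08146 + 0.02029i))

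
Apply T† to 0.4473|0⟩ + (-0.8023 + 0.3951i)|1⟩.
0.4473|0⟩ + (-0.2879 + 0.8467i)|1⟩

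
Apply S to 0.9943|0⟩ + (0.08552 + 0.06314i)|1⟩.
0.9943|0⟩ + (-0.06314 + 0.08552i)|1⟩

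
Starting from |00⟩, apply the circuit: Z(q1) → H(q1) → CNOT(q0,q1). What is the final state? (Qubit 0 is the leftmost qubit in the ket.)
1/√2|00⟩ + 1/√2|01⟩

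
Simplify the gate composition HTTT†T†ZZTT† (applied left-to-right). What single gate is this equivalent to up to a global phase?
H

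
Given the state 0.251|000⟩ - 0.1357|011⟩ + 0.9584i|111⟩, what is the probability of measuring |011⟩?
0.01841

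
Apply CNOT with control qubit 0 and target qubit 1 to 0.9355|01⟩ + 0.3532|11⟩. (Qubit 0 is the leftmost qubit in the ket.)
0.9355|01⟩ + 0.3532|10⟩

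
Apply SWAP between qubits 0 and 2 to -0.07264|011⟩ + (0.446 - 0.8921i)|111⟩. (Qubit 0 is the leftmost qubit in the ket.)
-0.07264|110⟩ + (0.446 - 0.8921i)|111⟩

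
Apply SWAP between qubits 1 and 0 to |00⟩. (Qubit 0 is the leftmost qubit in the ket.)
|00⟩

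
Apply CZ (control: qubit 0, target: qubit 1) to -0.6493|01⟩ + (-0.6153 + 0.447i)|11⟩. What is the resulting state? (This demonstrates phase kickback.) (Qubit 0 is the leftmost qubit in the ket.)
-0.6493|01⟩ + (0.6153 - 0.447i)|11⟩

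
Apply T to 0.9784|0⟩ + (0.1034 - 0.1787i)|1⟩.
0.9784|0⟩ + (0.1995 - 0.05325i)|1⟩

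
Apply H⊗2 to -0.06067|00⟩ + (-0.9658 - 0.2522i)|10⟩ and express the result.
(-0.5132 - 0.1261i)|00⟩ + (-0.5132 - 0.1261i)|01⟩ + (0.4526 + 0.1261i)|10⟩ + (0.4526 + 0.1261i)|11⟩

H⊗2 gives amp(|y⟩) = (1/2) Σ_x (−1)^(x·y) amp(|x⟩), where x·y is the number of positions in which both x and y have a 1.
|00⟩: (-0.06067 + (-0.9658 - 0.2522i))/2 = (-0.5132 - 0.1261i)
|01⟩: (-0.06067 + (-0.9658 - 0.2522i))/2 = (-0.5132 - 0.1261i)
|10⟩: (-0.06067 - (-0.9658 - 0.2522i))/2 = (0.4526 + 0.1261i)
|11⟩: (-0.06067 - (-0.9658 - 0.2522i))/2 = (0.4526 + 0.1261i)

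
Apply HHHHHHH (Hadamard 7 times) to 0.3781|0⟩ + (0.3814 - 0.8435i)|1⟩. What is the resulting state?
(0.537 - 0.5964i)|0⟩ + (-0.002333 + 0.5964i)|1⟩

H² = I, so H^7 = H: a single Hadamard. With (a, b) = (0.3781, (0.3814 - 0.8435i)), H gives ((a + b)/√2, (a − b)/√2) = ((0.537 - 0.5964i), (-0.002333 + 0.5964i)).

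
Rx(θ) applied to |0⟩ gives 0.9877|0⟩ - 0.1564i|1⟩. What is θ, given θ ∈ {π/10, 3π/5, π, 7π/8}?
π/10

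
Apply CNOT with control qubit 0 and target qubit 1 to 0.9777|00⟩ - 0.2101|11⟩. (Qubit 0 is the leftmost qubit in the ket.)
0.9777|00⟩ - 0.2101|10⟩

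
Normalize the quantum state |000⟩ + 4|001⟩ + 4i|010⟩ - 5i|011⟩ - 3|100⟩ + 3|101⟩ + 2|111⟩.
0.1118|000⟩ + 1/√5|001⟩ + (1/√5)i|010⟩ - 0.559i|011⟩ - 0.3354|100⟩ + 0.3354|101⟩ + 0.2236|111⟩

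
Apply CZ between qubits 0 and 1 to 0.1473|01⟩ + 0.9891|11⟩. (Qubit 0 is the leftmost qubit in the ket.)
0.1473|01⟩ - 0.9891|11⟩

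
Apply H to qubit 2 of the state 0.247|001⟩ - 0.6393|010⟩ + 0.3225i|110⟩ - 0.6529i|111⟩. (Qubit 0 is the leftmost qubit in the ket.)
0.1747|000⟩ - 0.1747|001⟩ - 0.4521|010⟩ - 0.4521|011⟩ - 0.2336i|110⟩ + 0.6897i|111⟩

H on qubit 2 mixes each pair of kets that differ only in qubit 2: amplitudes (a, b) of (|…0…⟩, |…1…⟩) become ((a + b)/√2, (a − b)/√2). Kets absent from the input have amplitude 0.
(|000⟩, |001⟩): (a, b) = (0, 0.247) → (0.1747, -0.1747)
(|010⟩, |011⟩): (a, b) = (-0.6393, 0) → (-0.4521, -0.4521)
(|110⟩, |111⟩): (a, b) = (0.3225i, -0.6529i) → (-0.2336i, 0.6897i)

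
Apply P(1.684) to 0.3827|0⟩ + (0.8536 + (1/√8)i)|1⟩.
0.3827|0⟩ + (-0.4477 + 0.8082i)|1⟩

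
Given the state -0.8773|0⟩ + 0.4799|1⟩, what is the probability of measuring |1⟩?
0.2303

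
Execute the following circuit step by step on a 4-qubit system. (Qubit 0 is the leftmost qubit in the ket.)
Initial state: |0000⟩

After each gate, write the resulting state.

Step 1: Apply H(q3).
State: 1/√2|0000⟩ + 1/√2|0001⟩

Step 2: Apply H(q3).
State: |0000⟩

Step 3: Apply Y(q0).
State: i|1000⟩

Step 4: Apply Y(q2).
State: -|1010⟩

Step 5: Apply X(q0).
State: -|0010⟩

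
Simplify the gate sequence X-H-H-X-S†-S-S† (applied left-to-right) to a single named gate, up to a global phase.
S†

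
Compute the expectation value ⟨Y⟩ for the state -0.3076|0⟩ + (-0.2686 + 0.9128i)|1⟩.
-0.5616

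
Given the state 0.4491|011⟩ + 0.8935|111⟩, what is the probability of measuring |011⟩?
0.2017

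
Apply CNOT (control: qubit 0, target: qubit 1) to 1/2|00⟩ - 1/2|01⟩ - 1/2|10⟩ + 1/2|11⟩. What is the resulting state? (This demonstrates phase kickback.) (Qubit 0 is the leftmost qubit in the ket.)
1/2|00⟩ - 1/2|01⟩ + 1/2|10⟩ - 1/2|11⟩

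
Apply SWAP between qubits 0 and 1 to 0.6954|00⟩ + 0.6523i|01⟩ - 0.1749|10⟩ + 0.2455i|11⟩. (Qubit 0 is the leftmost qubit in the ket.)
0.6954|00⟩ - 0.1749|01⟩ + 0.6523i|10⟩ + 0.2455i|11⟩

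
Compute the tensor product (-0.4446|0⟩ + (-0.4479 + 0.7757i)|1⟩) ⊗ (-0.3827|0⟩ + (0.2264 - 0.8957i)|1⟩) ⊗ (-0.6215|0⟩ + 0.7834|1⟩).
-0.1057|000⟩ + 0.1333|001⟩ + (0.06256 - 0.2475i)|010⟩ + (-0.07886 + 0.312i)|011⟩ + (-0.1065 + 0.1845i)|100⟩ + (0.1343 - 0.2326i)|101⟩ + (-0.3688 - 0.3585i)|110⟩ + (0.4649 + 0.4519i)|111⟩

amp(|b₁b₂…⟩) = product of the factor amplitudes for bits b₁, b₂, …; only kets whose every factor amplitude is nonzero survive.
|000⟩: (-0.4446)(-0.3827)(-0.6215) = -0.1057
|001⟩: (-0.4446)(-0.3827)(0.7834) = 0.1333
|010⟩: (-0.4446)(0.2264 - 0.8957i)(-0.6215) = (0.06256 - 0.2475i)
|011⟩: (-0.4446)(0.2264 - 0.8957i)(0.7834) = (-0.07886 + 0.312i)
|100⟩: (-0.4479 + 0.7757i)(-0.3827)(-0.6215) = (-0.1065 + 0.1845i)
|101⟩: (-0.4479 + 0.7757i)(-0.3827)(0.7834) = (0.1343 - 0.2326i)
|110⟩: (-0.4479 + 0.7757i)(0.2264 - 0.8957i)(-0.6215) = (-0.3688 - 0.3585i)
|111⟩: (-0.4479 + 0.7757i)(0.2264 - 0.8957i)(0.7834) = (0.4649 + 0.4519i)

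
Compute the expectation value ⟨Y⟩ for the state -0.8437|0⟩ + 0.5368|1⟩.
0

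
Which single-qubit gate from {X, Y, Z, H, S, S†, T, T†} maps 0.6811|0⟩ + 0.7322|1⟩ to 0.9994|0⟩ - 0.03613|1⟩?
H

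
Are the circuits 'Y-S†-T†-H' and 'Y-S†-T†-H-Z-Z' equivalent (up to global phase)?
Yes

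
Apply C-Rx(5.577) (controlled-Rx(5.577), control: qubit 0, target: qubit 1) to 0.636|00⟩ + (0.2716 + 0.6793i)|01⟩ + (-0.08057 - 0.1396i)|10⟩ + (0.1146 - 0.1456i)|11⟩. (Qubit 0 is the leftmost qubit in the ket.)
0.636|00⟩ + (0.2716 + 0.6793i)|01⟩ + (0.02525 + 0.09136i)|10⟩ + (-0.1558 + 0.1645i)|11⟩

C-Rx(5.577) leaves the control-|0⟩ kets |00⟩, |01⟩ unchanged and applies Rx(5.577) to qubit 1 on the control-|1⟩ pair (|10⟩, |11⟩).
Rx(5.577) = [[cos(θ/2), −i·sin(θ/2)], [−i·sin(θ/2), cos(θ/2)]]; θ = 5.577, cos(θ/2) ≈ -0.938308, sin(θ/2) ≈ 0.345801.
With a = amp(|10⟩) = (-0.08057 - 0.1396i) and b = amp(|11⟩) = (0.1146 - 0.1456i):
new amp(|10⟩) = (-0.938308)·a + (-0.345801i)·b = (0.02525 + 0.09136i)
new amp(|11⟩) = (-0.345801i)·a + (-0.938308)·b = (-0.1558 + 0.1645i)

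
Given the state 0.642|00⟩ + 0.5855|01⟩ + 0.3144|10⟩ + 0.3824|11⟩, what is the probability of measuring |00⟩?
0.4122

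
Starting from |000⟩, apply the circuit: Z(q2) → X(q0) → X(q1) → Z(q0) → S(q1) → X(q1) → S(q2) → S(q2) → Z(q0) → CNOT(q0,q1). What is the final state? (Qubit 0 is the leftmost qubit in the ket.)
i|110⟩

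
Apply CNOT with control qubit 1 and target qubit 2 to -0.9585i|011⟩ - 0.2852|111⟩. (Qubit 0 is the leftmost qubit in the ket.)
-0.9585i|010⟩ - 0.2852|110⟩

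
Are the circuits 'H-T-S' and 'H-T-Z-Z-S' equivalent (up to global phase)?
Yes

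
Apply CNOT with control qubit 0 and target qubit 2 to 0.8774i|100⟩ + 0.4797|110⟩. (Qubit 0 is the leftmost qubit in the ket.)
0.8774i|101⟩ + 0.4797|111⟩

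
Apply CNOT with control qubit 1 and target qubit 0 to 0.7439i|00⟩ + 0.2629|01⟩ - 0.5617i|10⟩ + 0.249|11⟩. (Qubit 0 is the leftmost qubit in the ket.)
0.7439i|00⟩ + 0.249|01⟩ - 0.5617i|10⟩ + 0.2629|11⟩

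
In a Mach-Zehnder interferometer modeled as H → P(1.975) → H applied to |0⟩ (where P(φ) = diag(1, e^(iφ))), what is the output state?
(0.3034 + 0.4597i)|0⟩ + (0.6966 - 0.4597i)|1⟩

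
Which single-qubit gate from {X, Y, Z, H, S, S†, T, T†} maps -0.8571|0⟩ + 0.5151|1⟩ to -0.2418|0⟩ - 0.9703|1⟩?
H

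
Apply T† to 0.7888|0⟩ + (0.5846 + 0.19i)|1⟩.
0.7888|0⟩ + (0.5477 - 0.279i)|1⟩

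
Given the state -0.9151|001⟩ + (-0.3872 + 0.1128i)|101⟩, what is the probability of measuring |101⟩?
0.1626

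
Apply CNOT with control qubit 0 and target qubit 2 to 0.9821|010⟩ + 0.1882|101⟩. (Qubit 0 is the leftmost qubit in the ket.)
0.9821|010⟩ + 0.1882|100⟩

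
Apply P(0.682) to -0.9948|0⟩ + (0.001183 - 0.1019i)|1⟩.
-0.9948|0⟩ + (0.06515 - 0.07836i)|1⟩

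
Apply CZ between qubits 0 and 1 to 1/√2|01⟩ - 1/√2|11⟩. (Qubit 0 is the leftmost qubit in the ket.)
1/√2|01⟩ + 1/√2|11⟩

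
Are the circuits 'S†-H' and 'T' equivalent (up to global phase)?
No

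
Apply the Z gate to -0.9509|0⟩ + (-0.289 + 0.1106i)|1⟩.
-0.9509|0⟩ + (0.289 - 0.1106i)|1⟩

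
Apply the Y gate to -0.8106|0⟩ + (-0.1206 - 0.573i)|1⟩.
(-0.573 + 0.1206i)|0⟩ - 0.8106i|1⟩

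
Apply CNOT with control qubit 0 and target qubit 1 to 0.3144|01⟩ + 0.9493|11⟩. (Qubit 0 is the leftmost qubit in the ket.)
0.3144|01⟩ + 0.9493|10⟩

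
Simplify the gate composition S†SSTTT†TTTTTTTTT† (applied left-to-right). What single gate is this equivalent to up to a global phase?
S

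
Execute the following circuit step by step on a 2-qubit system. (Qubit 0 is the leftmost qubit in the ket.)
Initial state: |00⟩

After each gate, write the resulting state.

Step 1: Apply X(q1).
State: |01⟩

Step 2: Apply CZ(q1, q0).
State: |01⟩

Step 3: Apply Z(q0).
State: |01⟩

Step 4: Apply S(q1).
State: i|01⟩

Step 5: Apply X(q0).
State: i|11⟩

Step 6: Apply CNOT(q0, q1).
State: i|10⟩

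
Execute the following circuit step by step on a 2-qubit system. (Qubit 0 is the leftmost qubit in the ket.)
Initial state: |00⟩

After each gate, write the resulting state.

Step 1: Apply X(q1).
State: |01⟩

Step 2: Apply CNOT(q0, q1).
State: |01⟩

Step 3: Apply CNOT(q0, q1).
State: |01⟩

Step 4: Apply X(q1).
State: |00⟩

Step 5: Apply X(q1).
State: |01⟩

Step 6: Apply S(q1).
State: i|01⟩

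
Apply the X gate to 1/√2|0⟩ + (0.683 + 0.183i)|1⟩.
(0.683 + 0.183i)|0⟩ + 1/√2|1⟩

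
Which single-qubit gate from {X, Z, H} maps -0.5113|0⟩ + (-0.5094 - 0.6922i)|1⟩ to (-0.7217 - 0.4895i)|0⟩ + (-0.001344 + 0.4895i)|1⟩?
H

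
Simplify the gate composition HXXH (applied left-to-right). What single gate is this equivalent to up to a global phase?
I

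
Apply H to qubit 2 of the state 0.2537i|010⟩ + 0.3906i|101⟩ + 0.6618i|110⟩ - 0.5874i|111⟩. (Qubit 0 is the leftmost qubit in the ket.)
0.1794i|010⟩ + 0.1794i|011⟩ + 0.2762i|100⟩ - 0.2762i|101⟩ + 0.05261i|110⟩ + 0.8833i|111⟩

H on qubit 2 mixes each pair of kets that differ only in qubit 2: amplitudes (a, b) of (|…0…⟩, |…1…⟩) become ((a + b)/√2, (a − b)/√2). Kets absent from the input have amplitude 0.
(|010⟩, |011⟩): (a, b) = (0.2537i, 0) → (0.1794i, 0.1794i)
(|100⟩, |101⟩): (a, b) = (0, 0.3906i) → (0.2762i, -0.2762i)
(|110⟩, |111⟩): (a, b) = (0.6618i, -0.5874i) → (0.05261i, 0.8833i)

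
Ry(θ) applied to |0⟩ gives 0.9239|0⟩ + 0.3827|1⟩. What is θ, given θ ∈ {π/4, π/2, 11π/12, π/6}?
π/4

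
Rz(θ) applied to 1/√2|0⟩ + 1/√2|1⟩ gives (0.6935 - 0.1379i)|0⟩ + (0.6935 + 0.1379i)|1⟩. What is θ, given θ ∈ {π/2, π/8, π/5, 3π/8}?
π/8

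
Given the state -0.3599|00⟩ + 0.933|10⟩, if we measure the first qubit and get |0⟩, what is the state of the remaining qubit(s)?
-|0⟩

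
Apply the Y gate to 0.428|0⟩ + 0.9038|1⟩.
-0.9038i|0⟩ + 0.428i|1⟩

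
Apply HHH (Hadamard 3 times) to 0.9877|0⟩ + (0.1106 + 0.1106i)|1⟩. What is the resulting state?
(0.7766 + 0.07821i)|0⟩ + (0.6202 - 0.07821i)|1⟩

H² = I, so H^3 = H: a single Hadamard. With (a, b) = (0.9877, (0.1106 + 0.1106i)), H gives ((a + b)/√2, (a − b)/√2) = ((0.7766 + 0.07821i), (0.6202 - 0.07821i)).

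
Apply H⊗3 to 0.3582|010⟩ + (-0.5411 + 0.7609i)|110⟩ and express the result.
(-0.06466 + 0.269i)|000⟩ + (-0.06466 + 0.269i)|001⟩ + (0.06466 - 0.269i)|010⟩ + (0.06466 - 0.269i)|011⟩ + (0.318 - 0.269i)|100⟩ + (0.318 - 0.269i)|101⟩ + (-0.318 + 0.269i)|110⟩ + (-0.318 + 0.269i)|111⟩

H⊗3 gives amp(|y⟩) = (1/2√2) Σ_x (−1)^(x·y) amp(|x⟩), where x·y is the number of positions in which both x and y have a 1.
|000⟩: (0.3582 + (-0.5411 + 0.7609i))/(2√2) = (-0.06466 + 0.269i)
|001⟩: (0.3582 + (-0.5411 + 0.7609i))/(2√2) = (-0.06466 + 0.269i)
|010⟩: (-0.3582 - (-0.5411 + 0.7609i))/(2√2) = (0.06466 - 0.269i)
|011⟩: (-0.3582 - (-0.5411 + 0.7609i))/(2√2) = (0.06466 - 0.269i)
|100⟩: (0.3582 - (-0.5411 + 0.7609i))/(2√2) = (0.318 - 0.269i)
|101⟩: (0.3582 - (-0.5411 + 0.7609i))/(2√2) = (0.318 - 0.269i)
|110⟩: (-0.3582 + (-0.5411 + 0.7609i))/(2√2) = (-0.318 + 0.269i)
|111⟩: (-0.3582 + (-0.5411 + 0.7609i))/(2√2) = (-0.318 + 0.269i)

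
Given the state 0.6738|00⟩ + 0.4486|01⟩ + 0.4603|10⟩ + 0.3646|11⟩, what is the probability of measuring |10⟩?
0.2119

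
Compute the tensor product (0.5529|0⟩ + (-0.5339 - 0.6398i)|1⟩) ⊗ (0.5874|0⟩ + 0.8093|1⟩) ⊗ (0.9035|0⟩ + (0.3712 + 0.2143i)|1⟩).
0.2934|000⟩ + (0.1206 + 0.0696i)|001⟩ + 0.4043|010⟩ + (0.1661 + 0.09589i)|011⟩ + (-0.2833 - 0.3396i)|100⟩ + (-0.03588 - 0.2067i)|101⟩ + (-0.3904 - 0.4678i)|110⟩ + (-0.04943 - 0.2848i)|111⟩

amp(|b₁b₂…⟩) = product of the factor amplitudes for bits b₁, b₂, …; only kets whose every factor amplitude is nonzero survive.
|000⟩: (0.5529)(0.5874)(0.9035) = 0.2934
|001⟩: (0.5529)(0.5874)(0.3712 + 0.2143i) = (0.1206 + 0.0696i)
|010⟩: (0.5529)(0.8093)(0.9035) = 0.4043
|011⟩: (0.5529)(0.8093)(0.3712 + 0.2143i) = (0.1661 + 0.09589i)
|100⟩: (-0.5339 - 0.6398i)(0.5874)(0.9035) = (-0.2833 - 0.3396i)
|101⟩: (-0.5339 - 0.6398i)(0.5874)(0.3712 + 0.2143i) = (-0.03588 - 0.2067i)
|110⟩: (-0.5339 - 0.6398i)(0.8093)(0.9035) = (-0.3904 - 0.4678i)
|111⟩: (-0.5339 - 0.6398i)(0.8093)(0.3712 + 0.2143i) = (-0.04943 - 0.2848i)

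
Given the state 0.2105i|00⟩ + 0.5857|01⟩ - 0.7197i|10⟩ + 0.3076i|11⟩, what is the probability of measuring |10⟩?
0.518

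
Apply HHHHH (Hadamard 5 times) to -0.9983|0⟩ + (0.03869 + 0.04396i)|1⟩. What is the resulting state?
(-0.6785 + 0.03108i)|0⟩ + (-0.7333 - 0.03108i)|1⟩

H² = I, so H^5 = H: a single Hadamard. With (a, b) = (-0.9983, (0.03869 + 0.04396i)), H gives ((a + b)/√2, (a − b)/√2) = ((-0.6785 + 0.03108i), (-0.7333 - 0.03108i)).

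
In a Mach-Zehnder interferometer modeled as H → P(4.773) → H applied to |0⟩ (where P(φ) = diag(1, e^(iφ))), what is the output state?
(0.5303 - 0.4991i)|0⟩ + (0.4697 + 0.4991i)|1⟩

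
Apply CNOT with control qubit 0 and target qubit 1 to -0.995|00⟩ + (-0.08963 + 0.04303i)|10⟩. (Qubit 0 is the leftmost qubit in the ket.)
-0.995|00⟩ + (-0.08963 + 0.04303i)|11⟩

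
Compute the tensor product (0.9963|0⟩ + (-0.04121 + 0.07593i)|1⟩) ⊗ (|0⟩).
0.9963|00⟩ + (-0.04121 + 0.07593i)|10⟩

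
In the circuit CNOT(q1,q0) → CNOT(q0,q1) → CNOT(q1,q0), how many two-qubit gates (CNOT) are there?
3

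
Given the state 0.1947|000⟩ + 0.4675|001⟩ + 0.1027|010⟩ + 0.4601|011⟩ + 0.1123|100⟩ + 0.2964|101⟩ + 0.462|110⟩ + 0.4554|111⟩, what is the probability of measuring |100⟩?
0.01261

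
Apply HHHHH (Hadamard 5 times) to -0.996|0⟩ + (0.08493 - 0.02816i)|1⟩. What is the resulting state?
(-0.6442 - 0.01991i)|0⟩ + (-0.7643 + 0.01991i)|1⟩

H² = I, so H^5 = H: a single Hadamard. With (a, b) = (-0.996, (0.08493 - 0.02816i)), H gives ((a + b)/√2, (a − b)/√2) = ((-0.6442 - 0.01991i), (-0.7643 + 0.01991i)).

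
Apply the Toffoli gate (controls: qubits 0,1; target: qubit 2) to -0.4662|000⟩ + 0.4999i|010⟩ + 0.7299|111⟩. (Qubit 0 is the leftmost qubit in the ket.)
-0.4662|000⟩ + 0.4999i|010⟩ + 0.7299|110⟩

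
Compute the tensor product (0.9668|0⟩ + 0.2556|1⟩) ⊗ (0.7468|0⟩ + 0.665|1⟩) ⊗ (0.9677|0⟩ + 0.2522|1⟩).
0.6987|000⟩ + 0.1821|001⟩ + 0.6222|010⟩ + 0.1621|011⟩ + 0.1847|100⟩ + 0.04814|101⟩ + 0.1645|110⟩ + 0.04287|111⟩

amp(|b₁b₂…⟩) = product of the factor amplitudes for bits b₁, b₂, …; only kets whose every factor amplitude is nonzero survive.
|000⟩: (0.9668)(0.7468)(0.9677) = 0.6987
|001⟩: (0.9668)(0.7468)(0.2522) = 0.1821
|010⟩: (0.9668)(0.665)(0.9677) = 0.6222
|011⟩: (0.9668)(0.665)(0.2522) = 0.1621
|100⟩: (0.2556)(0.7468)(0.9677) = 0.1847
|101⟩: (0.2556)(0.7468)(0.2522) = 0.04814
|110⟩: (0.2556)(0.665)(0.9677) = 0.1645
|111⟩: (0.2556)(0.665)(0.2522) = 0.04287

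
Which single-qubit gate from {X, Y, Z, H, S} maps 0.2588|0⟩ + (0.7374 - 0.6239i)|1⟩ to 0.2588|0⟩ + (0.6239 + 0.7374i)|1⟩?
S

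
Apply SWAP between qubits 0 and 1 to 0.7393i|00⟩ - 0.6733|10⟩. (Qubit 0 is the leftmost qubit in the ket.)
0.7393i|00⟩ - 0.6733|01⟩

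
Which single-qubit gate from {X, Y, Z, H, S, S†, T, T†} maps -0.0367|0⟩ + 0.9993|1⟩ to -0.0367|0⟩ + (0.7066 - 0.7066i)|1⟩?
T†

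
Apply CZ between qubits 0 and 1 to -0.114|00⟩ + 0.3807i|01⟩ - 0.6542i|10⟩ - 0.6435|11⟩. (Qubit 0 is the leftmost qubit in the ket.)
-0.114|00⟩ + 0.3807i|01⟩ - 0.6542i|10⟩ + 0.6435|11⟩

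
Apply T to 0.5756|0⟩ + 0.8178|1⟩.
0.5756|0⟩ + (0.5783 + 0.5783i)|1⟩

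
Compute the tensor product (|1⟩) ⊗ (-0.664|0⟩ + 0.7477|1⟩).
-0.664|10⟩ + 0.7477|11⟩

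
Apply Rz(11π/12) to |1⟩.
(0.1305 + 0.9914i)|1⟩

Rz(11π/12) = [[e^(−iθ/2), 0], [0, e^(iθ/2)]] with e^(±iθ/2) = cos(θ/2) ± i·sin(θ/2); θ = 11π/12, cos(θ/2) ≈ 0.130526, sin(θ/2) ≈ 0.991445.
With a = amp(|0⟩) = 0 and b = amp(|1⟩) = 1:
new amp(|0⟩) = (0.130526 - 0.991445i)·a = 0
new amp(|1⟩) = (0.130526 + 0.991445i)·b = (0.1305 + 0.9914i)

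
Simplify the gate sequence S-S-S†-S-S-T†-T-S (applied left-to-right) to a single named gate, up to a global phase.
I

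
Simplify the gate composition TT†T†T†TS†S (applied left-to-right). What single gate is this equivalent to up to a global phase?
T†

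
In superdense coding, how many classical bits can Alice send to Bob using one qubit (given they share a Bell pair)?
2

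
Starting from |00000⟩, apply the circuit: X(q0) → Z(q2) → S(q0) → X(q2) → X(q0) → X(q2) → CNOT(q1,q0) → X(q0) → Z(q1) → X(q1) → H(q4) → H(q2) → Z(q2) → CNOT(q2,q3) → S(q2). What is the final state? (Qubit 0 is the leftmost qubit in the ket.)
(1/2)i|11000⟩ + (1/2)i|11001⟩ + 1/2|11110⟩ + 1/2|11111⟩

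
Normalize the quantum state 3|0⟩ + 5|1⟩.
0.5145|0⟩ + 0.8575|1⟩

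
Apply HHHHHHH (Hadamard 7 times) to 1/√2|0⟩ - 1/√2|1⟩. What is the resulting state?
|1⟩

H² = I, so H^7 = H: a single Hadamard. With (a, b) = (1/√2, -1/√2), H gives ((a + b)/√2, (a − b)/√2) = (0, 1).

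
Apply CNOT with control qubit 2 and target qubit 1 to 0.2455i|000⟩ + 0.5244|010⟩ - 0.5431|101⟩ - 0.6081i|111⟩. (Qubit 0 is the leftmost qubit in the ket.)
0.2455i|000⟩ + 0.5244|010⟩ - 0.6081i|101⟩ - 0.5431|111⟩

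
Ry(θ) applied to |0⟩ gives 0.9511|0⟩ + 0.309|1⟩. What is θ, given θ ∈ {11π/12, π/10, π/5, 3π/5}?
π/5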